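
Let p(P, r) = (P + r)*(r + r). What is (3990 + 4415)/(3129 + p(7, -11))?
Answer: 8405/3217 ≈ 2.6127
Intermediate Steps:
p(P, r) = 2*r*(P + r) (p(P, r) = (P + r)*(2*r) = 2*r*(P + r))
(3990 + 4415)/(3129 + p(7, -11)) = (3990 + 4415)/(3129 + 2*(-11)*(7 - 11)) = 8405/(3129 + 2*(-11)*(-4)) = 8405/(3129 + 88) = 8405/3217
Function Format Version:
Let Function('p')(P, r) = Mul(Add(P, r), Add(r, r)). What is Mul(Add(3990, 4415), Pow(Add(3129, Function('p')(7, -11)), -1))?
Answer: Rational(8405, 3217) ≈ 2.6127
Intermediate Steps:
Function('p')(P, r) = Mul(2, r, Add(P, r)) (Function('p')(P, r) = Mul(Add(P, r), Mul(2, r)) = Mul(2, r, Add(P, r)))
Mul(Add(3990, 4415), Pow(Add(3129, Function('p')(7, -11)), -1)) = Mul(Add(3990, 4415), Pow(Add(3129, Mul(2, -11, Add(7, -11))), -1)) = Mul(8405, Pow(Add(3129, Mul(2, -11, -4)), -1)) = Mul(8405, Pow(Add(3129, 88), -1)) = Mul(8405, Pow(3217, -1)) = Mul(8405, Rational(1, 3217)) = Rational(8405, 3217)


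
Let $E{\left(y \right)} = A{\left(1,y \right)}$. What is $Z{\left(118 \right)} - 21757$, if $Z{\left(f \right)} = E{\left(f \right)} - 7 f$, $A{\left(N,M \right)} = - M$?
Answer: $-22701$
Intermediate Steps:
$E{\left(y \right)} = - y$
$Z{\left(f \right)} = - 8 f$ ($Z{\left(f \right)} = - f - 7 f = - 8 f$)
$Z{\left(118 \right)} - 21757 = \left(-8\right) 118 - 21757 = -944 - 21757 = -22701$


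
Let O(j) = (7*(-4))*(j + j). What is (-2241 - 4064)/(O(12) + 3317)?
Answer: -1261/529 ≈ -2.3837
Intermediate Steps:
O(j) = -56*j
(-2241 - 4064)/(O(12) + 3317) = (-2241 - 4064)/(-56*12 + 3317) = -6305/(-672 + 3317) = -6305/2645 = -6305*1/2645 = -1261/529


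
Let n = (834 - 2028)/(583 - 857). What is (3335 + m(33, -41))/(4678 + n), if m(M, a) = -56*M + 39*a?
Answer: -15344/641483 ≈ -0.023920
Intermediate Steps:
n = 597/137 (n = -1194/(-274) = -1194*(-1/274) = 597/137 ≈ 4.3577)
(3335 + m(33, -41))/(4678 + n) = (3335 + (-56*33 + 39*(-41)))/(4678 + 597/137) = (3335 + (-1848 - 1599))/(641483/137) = (3335 - 3447)*(137/641483) = -112*137/641483 = -15344/641483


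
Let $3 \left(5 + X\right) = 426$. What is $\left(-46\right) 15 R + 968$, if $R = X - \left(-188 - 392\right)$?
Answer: $-493762$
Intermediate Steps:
$X = 137$ ($X = -5 + \frac{1}{3} \cdot 426 = -5 + 142 = 137$)
$R = 717$ ($R = 137 - \left(-188 - 392\right) = 137 - -580 = 137 + 580 = 717$)
$\left(-46\right) 15 R + 968 = \left(-46\right) 15 \cdot 717 + 968 = \left(-690\right) 717 + 968 = -494730 + 968 = -493762$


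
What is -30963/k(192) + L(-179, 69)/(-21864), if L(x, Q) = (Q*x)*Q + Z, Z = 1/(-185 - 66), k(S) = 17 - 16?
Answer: -84853413031/2743932 ≈ -30924.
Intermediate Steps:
k(S) = 1
Z = -1/251 (Z = 1/(-251) = -1/251 ≈ -0.0039841)
L(x, Q) = -1/251 + x*Q**2 (L(x, Q) = (Q*x)*Q - 1/251 = x*Q**2 - 1/251 = -1/251 + x*Q**2)
-30963/k(192) + L(-179, 69)/(-21864) = -30963/1 + (-1/251 - 179*69**2)/(-21864) = -30963*1 + (-1/251 - 179*4761)*(-1/21864) = -30963 + (-1/251 - 852219)*(-1/21864) = -30963 - 213906970/251*(-1/21864) = -30963 + 106953485/2743932 = -84853413031/2743932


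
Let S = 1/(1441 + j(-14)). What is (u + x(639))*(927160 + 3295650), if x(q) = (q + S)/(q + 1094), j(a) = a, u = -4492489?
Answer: -46914929054491113450/2472991 ≈ -1.8971e+13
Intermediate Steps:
S = 1/1427 (S = 1/(1441 - 14) = 1/1427 ≈ 0.00070077)
x(q) = (1/1427 + q)/(1094 + q) (x(q) = (q + 1/1427)/(q + 1094) = (1/1427 + q)/(1094 + q))
(u + x(639))*(927160 + 3295650) = (-4492489 + (1/1427 + 639)/(1094 + 639))*(927160 + 3295650) = (-4492489 + (911854/1427)/1733)*4222810 = (-4492489 + (1/1733)*(911854/1427))*4222810 = (-4492489 + 911854/2472991)*4222810 = -11109883952745/2472991*4222810 = -46914929054491113450/2472991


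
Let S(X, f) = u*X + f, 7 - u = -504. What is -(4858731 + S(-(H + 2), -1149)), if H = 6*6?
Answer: -4838164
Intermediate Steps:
u = 511 (u = 7 - 1*(-504) = 7 + 504 = 511)
H = 36
S(X, f) = f + 511*X (S(X, f) = 511*X + f = f + 511*X)
-(4858731 + S(-(H + 2), -1149)) = -(4858731 + (-1149 + 511*(-(36 + 2)))) = -(4858731 + (-1149 + 511*(-1*38))) = -(4858731 + (-1149 + 511*(-38))) = -(4858731 + (-1149 - 19418)) = -(4858731 - 20567) = -1*4838164 = -4838164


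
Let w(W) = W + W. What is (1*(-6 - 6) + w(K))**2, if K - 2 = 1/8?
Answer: 961/16 ≈ 60.063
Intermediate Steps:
K = 17/8 (K = 2 + 1/8 = 17/8 ≈ 2.1250)
w(W) = 2*W
(1*(-6 - 6) + w(K))**2 = (1*(-6 - 6) + 2*(17/8))**2 = (1*(-12) + 17/4)**2 = (-12 + 17/4)**2 = (-31/4)**2 = 961/16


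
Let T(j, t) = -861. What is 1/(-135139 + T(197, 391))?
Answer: -1/136000 ≈ -7.3529e-6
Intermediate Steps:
1/(-135139 + T(197, 391)) = 1/(-135139 - 861) = 1/(-136000) = -1/136000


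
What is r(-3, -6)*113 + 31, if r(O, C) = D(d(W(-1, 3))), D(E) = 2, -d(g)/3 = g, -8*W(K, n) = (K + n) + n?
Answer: 257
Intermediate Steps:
W(K, n) = -n/4 - K/8 (W(K, n) = -((K + n) + n)/8 = -(K + 2*n)/8 = -n/4 - K/8)
d(g) = -3*g
r(O, C) = 2
r(-3, -6)*113 + 31 = 2*113 + 31 = 226 + 31 = 257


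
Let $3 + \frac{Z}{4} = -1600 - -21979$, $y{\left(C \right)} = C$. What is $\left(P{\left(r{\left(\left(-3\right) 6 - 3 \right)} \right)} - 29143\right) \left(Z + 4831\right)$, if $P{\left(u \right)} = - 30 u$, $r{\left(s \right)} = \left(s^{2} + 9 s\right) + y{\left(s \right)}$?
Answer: $-3114362455$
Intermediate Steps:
$r{\left(s \right)} = s^{2} + 10 s$ ($r{\left(s \right)} = \left(s^{2} + 9 s\right) + s = s^{2} + 10 s$)
$Z = 81504$ ($Z = -12 + 4 \left(-1600 - -21979\right) = -12 + 4 \left(-1600 + 21979\right) = -12 + 4 \cdot 20379 = -12 + 81516 = 81504$)
$\left(P{\left(r{\left(\left(-3\right) 6 - 3 \right)} \right)} - 29143\right) \left(Z + 4831\right) = \left(- 30 \left(\left(-3\right) 6 - 3\right) \left(10 - 21\right) - 29143\right) \left(81504 + 4831\right) = \left(- 30 \left(-18 - 3\right) \left(10 - 21\right) - 29143\right) 86335 = \left(- 30 \left(- 21 \left(10 - 21\right)\right) - 29143\right) 86335 = \left(- 30 \left(\left(-21\right) \left(-11\right)\right) - 29143\right) 86335 = \left(\left(-30\right) 231 - 29143\right) 86335 = \left(-6930 - 29143\right) 86335 = \left(-36073\right) 86335 = -3114362455$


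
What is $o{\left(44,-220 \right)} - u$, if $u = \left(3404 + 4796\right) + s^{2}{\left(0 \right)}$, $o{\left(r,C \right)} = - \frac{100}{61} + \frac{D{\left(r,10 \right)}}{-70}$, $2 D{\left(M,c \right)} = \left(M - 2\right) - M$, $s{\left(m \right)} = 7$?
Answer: $- \frac{35230169}{4270} \approx -8250.6$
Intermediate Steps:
$D{\left(M,c \right)} = -1$ ($D{\left(M,c \right)} = \frac{\left(M - 2\right) - M}{2} = \frac{\left(-2 + M\right) - M}{2} = \frac{1}{2} \left(-2\right) = -1$)
$o{\left(r,C \right)} = - \frac{6939}{4270}$ ($o{\left(r,C \right)} = - \frac{100}{61} - \frac{1}{-70} = \left(-100\right) \frac{1}{61} - - \frac{1}{70} = - \frac{100}{61} + \frac{1}{70} = - \frac{6939}{4270}$)
$u = 8249$ ($u = \left(3404 + 4796\right) + 7^{2} = 8200 + 49 = 8249$)
$o{\left(44,-220 \right)} - u = - \frac{6939}{4270} - 8249 = - \frac{35230169}{4270}$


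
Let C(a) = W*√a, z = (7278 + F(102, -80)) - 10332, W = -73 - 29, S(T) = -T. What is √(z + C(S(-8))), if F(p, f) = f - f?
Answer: √(-3054 - 204*√2) ≈ 57.814*I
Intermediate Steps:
F(p, f) = 0
W = -102
z = -3054 (z = (7278 + 0) - 10332 = 7278 - 10332 = -3054)
C(a) = -102*√a
√(z + C(S(-8))) = √(-3054 - 102*√8) = √(-3054 - 204*√2)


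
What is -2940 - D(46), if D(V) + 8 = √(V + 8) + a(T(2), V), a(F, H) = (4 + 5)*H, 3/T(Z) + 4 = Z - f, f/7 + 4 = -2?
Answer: -3346 - 3*√6 ≈ -3353.3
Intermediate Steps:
f = -42 (f = -28 + 7*(-2) = -28 - 14 = -42)
T(Z) = 3/(38 + Z) (T(Z) = 3/(-4 + (Z - 1*(-42))) = 3/(-4 + (Z + 42)) = 3/(-4 + (42 + Z)) = 3/(38 + Z))
a(F, H) = 9*H
D(V) = -8 + √(8 + V) + 9*V (D(V) = -8 + (√(V + 8) + 9*V) = -8 + (√(8 + V) + 9*V) = -8 + √(8 + V) + 9*V)
-2940 - D(46) = -2940 - (-8 + √(8 + 46) + 9*46) = -2940 - (-8 + √54 + 414) = -2940 - (-8 + 3*√6 + 414) = -2940 - (406 + 3*√6) = -2940 + (-406 - 3*√6) = -3346 - 3*√6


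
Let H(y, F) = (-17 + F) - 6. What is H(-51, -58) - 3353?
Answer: -3434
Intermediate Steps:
H(y, F) = -23 + F
H(-51, -58) - 3353 = (-23 - 58) - 3353 = -81 - 3353 = -3434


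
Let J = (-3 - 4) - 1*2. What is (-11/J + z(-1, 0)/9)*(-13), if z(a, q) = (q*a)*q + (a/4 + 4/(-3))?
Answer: -1469/108 ≈ -13.602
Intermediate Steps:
J = -9 (J = -7 - 2 = -9)
z(a, q) = -4/3 + a/4 + a*q² (z(a, q) = (a*q)*q + (a*(¼) + 4*(-⅓)) = a*q² + (a/4 - 4/3) = a*q² + (-4/3 + a/4) = -4/3 + a/4 + a*q²)
(-11/J + z(-1, 0)/9)*(-13) = (-11/(-9) + (-4/3 + (¼)*(-1) - 1*0²)/9)*(-13) = (-11*(-⅑) + (-4/3 - ¼ - 1*0)*(⅑))*(-13) = (11/9 + (-4/3 - ¼ + 0)*(⅑))*(-13) = (11/9 - 19/12*⅑)*(-13) = (11/9 - 19/108)*(-13) = (113/108)*(-13) = -1469/108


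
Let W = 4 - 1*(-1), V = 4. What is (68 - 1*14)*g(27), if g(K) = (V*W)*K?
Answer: 29160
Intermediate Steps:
W = 5 (W = 4 + 1 = 5)
g(K) = 20*K (g(K) = (4*5)*K = 20*K)
(68 - 1*14)*g(27) = (68 - 1*14)*(20*27) = (68 - 14)*540 = 54*540 = 29160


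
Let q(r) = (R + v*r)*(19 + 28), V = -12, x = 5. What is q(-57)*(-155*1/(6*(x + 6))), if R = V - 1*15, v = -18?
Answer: -2425905/22 ≈ -1.1027e+5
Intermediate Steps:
R = -27 (R = -12 - 1*15 = -12 - 15 = -27)
q(r) = -1269 - 846*r (q(r) = (-27 - 18*r)*(19 + 28) = (-27 - 18*r)*47 = -1269 - 846*r)
q(-57)*(-155*1/(6*(x + 6))) = (-1269 - 846*(-57))*(-155*1/(6*(5 + 6))) = (-1269 + 48222)*(-155/(11*6)) = 46953*(-155/66) = -2425905/22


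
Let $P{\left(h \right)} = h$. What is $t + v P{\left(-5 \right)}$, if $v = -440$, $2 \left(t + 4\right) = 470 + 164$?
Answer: $2513$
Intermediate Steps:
$t = 313$ ($t = -4 + \frac{470 + 164}{2} = -4 + \frac{1}{2} \cdot 634 = -4 + 317 = 313$)
$t + v P{\left(-5 \right)} = 313 - -2200 = 313 + 2200 = 2513$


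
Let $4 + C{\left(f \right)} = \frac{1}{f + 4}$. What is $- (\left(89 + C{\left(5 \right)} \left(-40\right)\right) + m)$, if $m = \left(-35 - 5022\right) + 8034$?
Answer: $- \frac{28994}{9} \approx -3221.6$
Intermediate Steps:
$C{\left(f \right)} = -4 + \frac{1}{4 + f}$ ($C{\left(f \right)} = -4 + \frac{1}{f + 4} = -4 + \frac{1}{4 + f}$)
$m = 2977$ ($m = -5057 + 8034 = 2977$)
$- (\left(89 + C{\left(5 \right)} \left(-40\right)\right) + m) = - (\left(89 + \frac{-15 - 20}{4 + 5} \left(-40\right)\right) + 2977) = - (\left(89 + \frac{-15 - 20}{9} \left(-40\right)\right) + 2977) = - (\left(89 + \frac{1}{9} \left(-35\right) \left(-40\right)\right) + 2977) = - (\left(89 - - \frac{1400}{9}\right) + 2977) = - (\left(89 + \frac{1400}{9}\right) + 2977) = - (\frac{2201}{9} + 2977) = \left(-1\right) \frac{28994}{9} = - \frac{28994}{9}$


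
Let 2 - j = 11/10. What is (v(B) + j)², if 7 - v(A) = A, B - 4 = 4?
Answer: 1/100 ≈ 0.010000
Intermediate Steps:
B = 8 (B = 4 + 4 = 8)
v(A) = 7 - A
j = 9/10 (j = 2 - 11/10 = 9/10 ≈ 0.90000)
(v(B) + j)² = ((7 - 1*8) + 9/10)² = ((7 - 8) + 9/10)² = (-1 + 9/10)² = (-⅒)² = 1/100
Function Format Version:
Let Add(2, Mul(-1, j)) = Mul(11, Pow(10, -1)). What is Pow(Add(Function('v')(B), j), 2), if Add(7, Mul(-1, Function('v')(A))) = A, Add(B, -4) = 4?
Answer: Rational(1, 100) ≈ 0.010000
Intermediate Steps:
B = 8 (B = Add(4, 4) = 8)
Function('v')(A) = Add(7, Mul(-1, A))
j = Rational(9, 10) (j = Add(2, Mul(-1, Mul(11, Pow(10, -1)))) = Add(2, Mul(-1, Mul(11, Rational(1, 10)))) = Add(2, Mul(-1, Rational(11, 10))) = Add(2, Rational(-11, 10)) = Rational(9, 10) ≈ 0.90000)
Pow(Add(Function('v')(B), j), 2) = Pow(Add(Add(7, Mul(-1, 8)), Rational(9, 10)), 2) = Pow(Add(Add(7, -8), Rational(9, 10)), 2) = Pow(Add(-1, Rational(9, 10)), 2) = Pow(Rational(-1, 10), 2) = Rational(1, 100)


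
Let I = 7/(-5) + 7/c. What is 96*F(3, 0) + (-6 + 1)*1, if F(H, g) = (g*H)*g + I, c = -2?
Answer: -2377/5 ≈ -475.40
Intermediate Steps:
I = -49/10 (I = 7/(-5) + 7/(-2) = 7*(-⅕) + 7*(-½) = -7/5 - 7/2 = -49/10 ≈ -4.9000)
F(H, g) = -49/10 + H*g² (F(H, g) = (g*H)*g - 49/10 = (H*g)*g - 49/10 = H*g² - 49/10 = -49/10 + H*g²)
96*F(3, 0) + (-6 + 1)*1 = 96*(-49/10 + 3*0²) + (-6 + 1)*1 = 96*(-49/10 + 3*0) - 5*1 = 96*(-49/10 + 0) - 5 = 96*(-49/10) - 5 = -2352/5 - 5 = -2377/5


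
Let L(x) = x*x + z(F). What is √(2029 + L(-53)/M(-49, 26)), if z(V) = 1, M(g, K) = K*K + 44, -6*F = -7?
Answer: √292738/12 ≈ 45.088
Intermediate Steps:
F = 7/6 (F = -⅙*(-7) = 7/6 ≈ 1.1667)
M(g, K) = 44 + K² (M(g, K) = K² + 44 = 44 + K²)
L(x) = 1 + x² (L(x) = x*x + 1 = x² + 1 = 1 + x²)
√(2029 + L(-53)/M(-49, 26)) = √(2029 + (1 + (-53)²)/(44 + 26²)) = √(2029 + (1 + 2809)/(44 + 676)) = √(2029 + 2810/720) = √(2029 + 2810*(1/720)) = √(2029 + 281/72) = √(146369/72) = √292738/12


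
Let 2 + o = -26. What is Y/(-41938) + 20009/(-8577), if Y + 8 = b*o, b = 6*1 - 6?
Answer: -419534413/179851113 ≈ -2.3327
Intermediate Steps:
o = -28 (o = -2 - 26 = -28)
b = 0 (b = 6 - 6 = 0)
Y = -8 (Y = -8 + 0*(-28) = -8 + 0 = -8)
Y/(-41938) + 20009/(-8577) = -8/(-41938) + 20009/(-8577) = -8*(-1/41938) + 20009*(-1/8577) = 4/20969 - 20009/8577 = -419534413/179851113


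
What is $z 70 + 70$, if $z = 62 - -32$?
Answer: $6650$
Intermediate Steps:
$z = 94$ ($z = 62 + 32 = 94$)
$z 70 + 70 = 94 \cdot 70 + 70 = 6580 + 70 = 6650$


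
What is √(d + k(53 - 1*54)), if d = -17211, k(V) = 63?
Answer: 2*I*√4287 ≈ 130.95*I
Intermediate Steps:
√(d + k(53 - 1*54)) = √(-17211 + 63) = √(-17148) = 2*I*√4287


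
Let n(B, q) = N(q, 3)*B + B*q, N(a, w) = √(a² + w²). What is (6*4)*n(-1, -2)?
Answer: 48 - 24*√13 ≈ -38.533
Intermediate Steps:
n(B, q) = B*q + B*√(9 + q²) (n(B, q) = √(q² + 3²)*B + B*q = √(q² + 9)*B + B*q = √(9 + q²)*B + B*q = B*√(9 + q²) + B*q = B*q + B*√(9 + q²))
(6*4)*n(-1, -2) = (6*4)*(-(-2 + √(9 + (-2)²))) = 24*(-(-2 + √(9 + 4))) = 24*(-(-2 + √13)) = 24*(2 - √13) = 48 - 24*√13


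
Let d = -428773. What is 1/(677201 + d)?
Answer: 1/248428 ≈ 4.0253e-6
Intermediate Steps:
1/(677201 + d) = 1/(677201 - 428773) = 1/248428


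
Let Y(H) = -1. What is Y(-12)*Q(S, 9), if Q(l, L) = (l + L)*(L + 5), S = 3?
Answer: -168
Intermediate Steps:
Q(l, L) = (5 + L)*(L + l) (Q(l, L) = (L + l)*(5 + L) = (5 + L)*(L + l))
Y(-12)*Q(S, 9) = -(9² + 5*9 + 5*3 + 9*3) = -(81 + 45 + 15 + 27) = -1*168 = -168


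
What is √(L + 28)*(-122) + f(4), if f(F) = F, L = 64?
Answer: 4 - 244*√23 ≈ -1166.2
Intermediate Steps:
√(L + 28)*(-122) + f(4) = √(64 + 28)*(-122) + 4 = √92*(-122) + 4 = (2*√23)*(-122) + 4 = -244*√23 + 4 = 4 - 244*√23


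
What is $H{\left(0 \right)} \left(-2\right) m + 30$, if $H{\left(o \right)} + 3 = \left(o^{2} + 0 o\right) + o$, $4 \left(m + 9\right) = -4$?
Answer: $-30$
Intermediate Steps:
$m = -10$ ($m = -9 + \frac{1}{4} \left(-4\right) = -9 - 1 = -10$)
$H{\left(o \right)} = -3 + o + o^{2}$ ($H{\left(o \right)} = -3 + \left(\left(o^{2} + 0 o\right) + o\right) = -3 + \left(\left(o^{2} + 0\right) + o\right) = -3 + \left(o^{2} + o\right) = -3 + \left(o + o^{2}\right) = -3 + o + o^{2}$)
$H{\left(0 \right)} \left(-2\right) m + 30 = \left(-3 + 0 + 0^{2}\right) \left(-2\right) \left(-10\right) + 30 = \left(-3 + 0 + 0\right) \left(-2\right) \left(-10\right) + 30 = \left(-3\right) \left(-2\right) \left(-10\right) + 30 = 6 \left(-10\right) + 30 = -60 + 30 = -30$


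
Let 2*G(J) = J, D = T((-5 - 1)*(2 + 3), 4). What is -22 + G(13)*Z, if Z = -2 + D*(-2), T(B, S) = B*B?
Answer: -11735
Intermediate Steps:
T(B, S) = B**2
D = 900 (D = ((-5 - 1)*(2 + 3))**2 = (-6*5)**2 = (-30)**2 = 900)
G(J) = J/2
Z = -1802 (Z = -2 + 900*(-2) = -2 - 1800 = -1802)
-22 + G(13)*Z = -22 + ((1/2)*13)*(-1802) = -22 + (13/2)*(-1802) = -22 - 11713 = -11735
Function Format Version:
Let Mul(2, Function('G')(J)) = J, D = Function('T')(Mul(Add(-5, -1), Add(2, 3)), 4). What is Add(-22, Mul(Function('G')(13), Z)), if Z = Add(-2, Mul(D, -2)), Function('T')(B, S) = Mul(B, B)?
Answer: -11735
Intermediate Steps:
Function('T')(B, S) = Pow(B, 2)
D = 900 (D = Pow(Mul(Add(-5, -1), Add(2, 3)), 2) = Pow(Mul(-6, 5), 2) = Pow(-30, 2) = 900)
Function('G')(J) = Mul(Rational(1, 2), J)
Z = -1802 (Z = Add(-2, Mul(900, -2)) = Add(-2, -1800) = -1802)
Add(-22, Mul(Function('G')(13), Z)) = Add(-22, Mul(Mul(Rational(1, 2), 13), -1802)) = Add(-22, Mul(Rational(13, 2), -1802)) = Add(-22, -11713) = -11735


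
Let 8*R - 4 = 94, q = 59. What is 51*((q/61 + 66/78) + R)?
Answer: 2275059/3172 ≈ 717.23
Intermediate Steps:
R = 49/4 (R = ½ + (⅛)*94 = ½ + 47/4 = 49/4 ≈ 12.250)
51*((q/61 + 66/78) + R) = 51*((59/61 + 66/78) + 49/4) = 51*((59*(1/61) + 66*(1/78)) + 49/4) = 51*((59/61 + 11/13) + 49/4) = 51*(1438/793 + 49/4) = 51*(44609/3172) = 2275059/3172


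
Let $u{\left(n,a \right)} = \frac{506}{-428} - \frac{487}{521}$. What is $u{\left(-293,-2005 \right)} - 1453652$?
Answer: $- \frac{162073712119}{111494} \approx -1.4537 \cdot 10^{6}$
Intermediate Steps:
$u{\left(n,a \right)} = - \frac{236031}{111494}$ ($u{\left(n,a \right)} = 506 \left(- \frac{1}{428}\right) - \frac{487}{521} = - \frac{253}{214} - \frac{487}{521} = - \frac{236031}{111494}$)
$u{\left(-293,-2005 \right)} - 1453652 = - \frac{236031}{111494} - 1453652 = - \frac{162073712119}{111494}$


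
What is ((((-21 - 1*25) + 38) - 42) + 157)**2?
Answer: 11449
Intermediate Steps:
((((-21 - 1*25) + 38) - 42) + 157)**2 = ((((-21 - 25) + 38) - 42) + 157)**2 = (((-46 + 38) - 42) + 157)**2 = ((-8 - 42) + 157)**2 = (-50 + 157)**2 = 107**2 = 11449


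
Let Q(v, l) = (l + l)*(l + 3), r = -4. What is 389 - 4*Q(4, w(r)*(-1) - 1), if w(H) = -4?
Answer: 245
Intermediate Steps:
Q(v, l) = 2*l*(3 + l) (Q(v, l) = (2*l)*(3 + l) = 2*l*(3 + l))
389 - 4*Q(4, w(r)*(-1) - 1) = 389 - 4*2*(-4*(-1) - 1)*(3 + (-4*(-1) - 1)) = 389 - 4*2*(4 - 1)*(3 + (4 - 1)) = 389 - 4*2*3*(3 + 3) = 389 - 4*2*3*6 = 389 - 4*36 = 389 - 1*144 = 389 - 144 = 245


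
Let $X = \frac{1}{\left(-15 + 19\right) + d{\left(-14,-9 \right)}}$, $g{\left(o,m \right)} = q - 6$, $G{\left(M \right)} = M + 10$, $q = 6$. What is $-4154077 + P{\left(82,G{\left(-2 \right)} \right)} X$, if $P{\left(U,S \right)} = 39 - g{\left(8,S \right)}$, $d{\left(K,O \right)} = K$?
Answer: $- \frac{41540809}{10} \approx -4.1541 \cdot 10^{6}$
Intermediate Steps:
$G{\left(M \right)} = 10 + M$
$g{\left(o,m \right)} = 0$ ($g{\left(o,m \right)} = 6 - 6 = 0$)
$X = - \frac{1}{10}$ ($X = \frac{1}{\left(-15 + 19\right) - 14} = \frac{1}{4 - 14} = \frac{1}{-10} = - \frac{1}{10} \approx -0.1$)
$P{\left(U,S \right)} = 39$ ($P{\left(U,S \right)} = 39 - 0 = 39 + 0 = 39$)
$-4154077 + P{\left(82,G{\left(-2 \right)} \right)} X = -4154077 + 39 \left(- \frac{1}{10}\right) = -4154077 - \frac{39}{10} = - \frac{41540809}{10}$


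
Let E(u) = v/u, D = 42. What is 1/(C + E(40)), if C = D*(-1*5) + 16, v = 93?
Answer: -40/7667 ≈ -0.0052172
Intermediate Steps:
E(u) = 93/u
C = -194 (C = 42*(-1*5) + 16 = 42*(-5) + 16 = -210 + 16 = -194)
1/(C + E(40)) = 1/(-194 + 93/40) = 1/(-7667/40) = -40/7667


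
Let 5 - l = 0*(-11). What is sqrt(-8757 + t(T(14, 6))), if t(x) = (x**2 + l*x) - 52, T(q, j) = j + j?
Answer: I*sqrt(8605) ≈ 92.763*I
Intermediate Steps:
l = 5 (l = 5 - 0*(-11) = 5 - 1*0 = 5 + 0 = 5)
T(q, j) = 2*j
t(x) = -52 + x**2 + 5*x (t(x) = (x**2 + 5*x) - 52 = -52 + x**2 + 5*x)
sqrt(-8757 + t(T(14, 6))) = sqrt(-8757 + (-52 + (2*6)**2 + 5*(2*6))) = sqrt(-8757 + (-52 + 12**2 + 5*12)) = sqrt(-8757 + (-52 + 144 + 60)) = sqrt(-8757 + 152) = sqrt(-8605) = I*sqrt(8605)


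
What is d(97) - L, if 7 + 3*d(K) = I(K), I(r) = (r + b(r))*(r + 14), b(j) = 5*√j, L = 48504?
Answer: -134752/3 + 185*√97 ≈ -43095.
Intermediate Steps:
I(r) = (14 + r)*(r + 5*√r) (I(r) = (r + 5*√r)*(r + 14) = (r + 5*√r)*(14 + r) = (14 + r)*(r + 5*√r))
d(K) = -7/3 + K²/3 + 5*K^(3/2)/3 + 14*K/3 + 70*√K/3 (d(K) = -7/3 + (K² + 5*K^(3/2) + 14*K + 70*√K)/3 = -7/3 + (K²/3 + 5*K^(3/2)/3 + 14*K/3 + 70*√K/3) = -7/3 + K²/3 + 5*K^(3/2)/3 + 14*K/3 + 70*√K/3)
d(97) - L = (-7/3 + (⅓)*97² + 5*97^(3/2)/3 + (14/3)*97 + 70*√97/3) - 1*48504 = (-7/3 + (⅓)*9409 + 5*(97*√97)/3 + 1358/3 + 70*√97/3) - 48504 = (-7/3 + 9409/3 + 485*√97/3 + 1358/3 + 70*√97/3) - 48504 = (10760/3 + 185*√97) - 48504 = -134752/3 + 185*√97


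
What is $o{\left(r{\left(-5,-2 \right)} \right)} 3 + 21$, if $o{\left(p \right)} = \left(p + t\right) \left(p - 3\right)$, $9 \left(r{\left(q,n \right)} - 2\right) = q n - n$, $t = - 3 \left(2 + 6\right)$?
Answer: $\frac{1}{3} \approx 0.33333$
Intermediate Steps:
$t = -24$ ($t = \left(-3\right) 8 = -24$)
$r{\left(q,n \right)} = 2 - \frac{n}{9} + \frac{n q}{9}$ ($r{\left(q,n \right)} = 2 + \frac{q n - n}{9} = 2 + \frac{n q - n}{9} = 2 + \frac{- n + n q}{9} = 2 + \left(- \frac{n}{9} + \frac{n q}{9}\right) = 2 - \frac{n}{9} + \frac{n q}{9}$)
$o{\left(p \right)} = \left(-24 + p\right) \left(-3 + p\right)$ ($o{\left(p \right)} = \left(p - 24\right) \left(p - 3\right) = \left(-24 + p\right) \left(-3 + p\right)$)
$o{\left(r{\left(-5,-2 \right)} \right)} 3 + 21 = \left(72 + \left(2 - - \frac{2}{9} + \frac{1}{9} \left(-2\right) \left(-5\right)\right)^{2} - 27 \left(2 - - \frac{2}{9} + \frac{1}{9} \left(-2\right) \left(-5\right)\right)\right) 3 + 21 = \left(72 + \left(2 + \frac{2}{9} + \frac{10}{9}\right)^{2} - 27 \left(2 + \frac{2}{9} + \frac{10}{9}\right)\right) 3 + 21 = \left(72 + \left(\frac{10}{3}\right)^{2} - 90\right) 3 + 21 = \left(72 + \frac{100}{9} - 90\right) 3 + 21 = \left(- \frac{62}{9}\right) 3 + 21 = - \frac{62}{3} + 21 = \frac{1}{3}$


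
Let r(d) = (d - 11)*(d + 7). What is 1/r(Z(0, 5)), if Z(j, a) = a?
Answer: -1/72 ≈ -0.013889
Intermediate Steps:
r(d) = (-11 + d)*(7 + d)
1/r(Z(0, 5)) = 1/(-77 + 5² - 4*5) = 1/(-77 + 25 - 20) = 1/(-72) = -1/72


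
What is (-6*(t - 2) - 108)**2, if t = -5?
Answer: 4356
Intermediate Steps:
(-6*(t - 2) - 108)**2 = (-6*(-5 - 2) - 108)**2 = (-6*(-7) - 108)**2 = (42 - 108)**2 = (-66)**2 = 4356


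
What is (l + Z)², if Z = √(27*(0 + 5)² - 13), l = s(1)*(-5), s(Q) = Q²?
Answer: (-5 + √662)² ≈ 429.71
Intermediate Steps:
l = -5 (l = 1²*(-5) = 1*(-5) = -5)
Z = √662 (Z = √(27*5² - 13) = √(27*25 - 13) = √(675 - 13) = √662 ≈ 25.729)
(l + Z)² = (-5 + √662)²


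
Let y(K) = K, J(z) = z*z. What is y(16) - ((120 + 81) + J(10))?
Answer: -285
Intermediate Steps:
J(z) = z²
y(16) - ((120 + 81) + J(10)) = 16 - ((120 + 81) + 10²) = 16 - (201 + 100) = 16 - 1*301 = 16 - 301 = -285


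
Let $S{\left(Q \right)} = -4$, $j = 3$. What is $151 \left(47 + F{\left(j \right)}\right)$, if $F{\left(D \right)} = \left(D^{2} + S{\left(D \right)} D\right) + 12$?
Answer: $8456$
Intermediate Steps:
$F{\left(D \right)} = 12 + D^{2} - 4 D$ ($F{\left(D \right)} = \left(D^{2} - 4 D\right) + 12 = 12 + D^{2} - 4 D$)
$151 \left(47 + F{\left(j \right)}\right) = 151 \left(47 + \left(12 + 3^{2} - 12\right)\right) = 151 \left(47 + \left(12 + 9 - 12\right)\right) = 151 \left(47 + 9\right) = 151 \cdot 56 = 8456$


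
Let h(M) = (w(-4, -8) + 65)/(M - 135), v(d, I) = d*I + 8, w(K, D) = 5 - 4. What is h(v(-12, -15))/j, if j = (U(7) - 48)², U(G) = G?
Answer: 66/89093 ≈ 0.00074080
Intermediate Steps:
w(K, D) = 1
v(d, I) = 8 + I*d (v(d, I) = I*d + 8 = 8 + I*d)
h(M) = 66/(-135 + M) (h(M) = (1 + 65)/(M - 135) = 66/(-135 + M))
j = 1681 (j = (7 - 48)² = (-41)² = 1681)
h(v(-12, -15))/j = (66/(-135 + (8 - 15*(-12))))/1681 = (66/(-135 + (8 + 180)))*(1/1681) = (66/(-135 + 188))*(1/1681) = (66/53)*(1/1681) = 66/89093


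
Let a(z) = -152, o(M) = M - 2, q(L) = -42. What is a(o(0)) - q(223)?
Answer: -110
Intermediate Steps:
o(M) = -2 + M
a(o(0)) - q(223) = -152 - 1*(-42) = -152 + 42 = -110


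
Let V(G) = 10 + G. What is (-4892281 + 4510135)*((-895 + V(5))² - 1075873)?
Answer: 115206701058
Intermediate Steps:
(-4892281 + 4510135)*((-895 + V(5))² - 1075873) = (-4892281 + 4510135)*((-895 + (10 + 5))² - 1075873) = -382146*((-895 + 15)² - 1075873) = -382146*((-880)² - 1075873) = -382146*(774400 - 1075873) = -382146*(-301473) = 115206701058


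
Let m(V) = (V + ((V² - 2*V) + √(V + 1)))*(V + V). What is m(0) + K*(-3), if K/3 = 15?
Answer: -135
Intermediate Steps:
K = 45 (K = 3*15 = 45)
m(V) = 2*V*(V² + √(1 + V) - V) (m(V) = (V + ((V² - 2*V) + √(1 + V)))*(2*V) = (V + (V² + √(1 + V) - 2*V))*(2*V) = (V² + √(1 + V) - V)*(2*V) = 2*V*(V² + √(1 + V) - V))
m(0) + K*(-3) = 2*0*(0² + √(1 + 0) - 1*0) + 45*(-3) = 2*0*(0 + √1 + 0) - 135 = 2*0*(0 + 1 + 0) - 135 = 2*0*1 - 135 = 0 - 135 = -135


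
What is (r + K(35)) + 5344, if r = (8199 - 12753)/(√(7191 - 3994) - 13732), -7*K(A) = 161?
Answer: 1003414915795/188564627 + 4554*√3197/188564627 ≈ 5321.3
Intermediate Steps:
K(A) = -23 (K(A) = -⅐*161 = -23)
r = -4554/(-13732 + √3197) (r = -4554/(√3197 - 13732) = -4554/(-13732 + √3197) ≈ 0.33301)
(r + K(35)) + 5344 = ((62535528/188564627 + 4554*√3197/188564627) - 23) + 5344 = (-4274450893/188564627 + 4554*√3197/188564627) + 5344 = 1003414915795/188564627 + 4554*√3197/188564627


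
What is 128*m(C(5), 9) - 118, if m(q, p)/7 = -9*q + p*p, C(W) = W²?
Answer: -129142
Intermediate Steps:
m(q, p) = -63*q + 7*p² (m(q, p) = 7*(-9*q + p*p) = 7*(-9*q + p²) = 7*(p² - 9*q) = -63*q + 7*p²)
128*m(C(5), 9) - 118 = 128*(-63*5² + 7*9²) - 118 = 128*(-63*25 + 7*81) - 118 = 128*(-1575 + 567) - 118 = 128*(-1008) - 118 = -129024 - 118 = -129142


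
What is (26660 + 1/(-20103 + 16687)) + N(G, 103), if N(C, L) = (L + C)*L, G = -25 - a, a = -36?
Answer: 131181231/3416 ≈ 38402.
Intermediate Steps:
G = 11 (G = -25 - 1*(-36) = -25 + 36 = 11)
N(C, L) = L*(C + L) (N(C, L) = (C + L)*L = L*(C + L))
(26660 + 1/(-20103 + 16687)) + N(G, 103) = (26660 + 1/(-20103 + 16687)) + 103*(11 + 103) = (26660 + 1/(-3416)) + 103*114 = (26660 - 1/3416) + 11742 = 91070559/3416 + 11742 = 131181231/3416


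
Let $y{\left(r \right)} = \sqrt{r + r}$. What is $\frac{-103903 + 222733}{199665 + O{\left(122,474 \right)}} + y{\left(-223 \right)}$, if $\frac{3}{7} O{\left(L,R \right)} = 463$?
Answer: $\frac{178245}{301118} + i \sqrt{446} \approx 0.59194 + 21.119 i$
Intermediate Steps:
$O{\left(L,R \right)} = \frac{3241}{3}$ ($O{\left(L,R \right)} = \frac{7}{3} \cdot 463 = \frac{3241}{3}$)
$y{\left(r \right)} = \sqrt{2} \sqrt{r}$ ($y{\left(r \right)} = \sqrt{2 r} = \sqrt{2} \sqrt{r}$)
$\frac{-103903 + 222733}{199665 + O{\left(122,474 \right)}} + y{\left(-223 \right)} = \frac{-103903 + 222733}{199665 + \frac{3241}{3}} + \sqrt{2} \sqrt{-223} = \frac{118830}{\frac{602236}{3}} + \sqrt{2} i \sqrt{223} = 118830 \cdot \frac{3}{602236} + i \sqrt{446} = \frac{178245}{301118} + i \sqrt{446}$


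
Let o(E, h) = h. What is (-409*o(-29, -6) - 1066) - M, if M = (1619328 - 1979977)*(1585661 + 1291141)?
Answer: 1037515765886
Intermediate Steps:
M = -1037515764498 (M = -360649*2876802 = -1037515764498)
(-409*o(-29, -6) - 1066) - M = (-409*(-6) - 1066) - 1*(-1037515764498) = (2454 - 1066) + 1037515764498 = 1388 + 1037515764498 = 1037515765886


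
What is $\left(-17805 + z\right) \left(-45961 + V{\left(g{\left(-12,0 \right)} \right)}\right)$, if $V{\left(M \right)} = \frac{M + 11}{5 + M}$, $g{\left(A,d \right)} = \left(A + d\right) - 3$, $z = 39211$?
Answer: $- \frac{4919163018}{5} \approx -9.8383 \cdot 10^{8}$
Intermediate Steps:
$g{\left(A,d \right)} = -3 + A + d$
$V{\left(M \right)} = \frac{11 + M}{5 + M}$
$\left(-17805 + z\right) \left(-45961 + V{\left(g{\left(-12,0 \right)} \right)}\right) = \left(-17805 + 39211\right) \left(-45961 + \frac{11 - 15}{5 - 15}\right) = 21406 \left(-45961 + \frac{11 - 15}{5 - 15}\right) = 21406 \left(-45961 + \frac{1}{-10} \left(-4\right)\right) = 21406 \left(-45961 - - \frac{2}{5}\right) = 21406 \left(-45961 + \frac{2}{5}\right) = 21406 \left(- \frac{229803}{5}\right) = - \frac{4919163018}{5}$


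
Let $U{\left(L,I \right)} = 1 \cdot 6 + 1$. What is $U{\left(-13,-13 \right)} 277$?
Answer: $1939$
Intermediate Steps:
$U{\left(L,I \right)} = 7$ ($U{\left(L,I \right)} = 6 + 1 = 7$)
$U{\left(-13,-13 \right)} 277 = 7 \cdot 277 = 1939$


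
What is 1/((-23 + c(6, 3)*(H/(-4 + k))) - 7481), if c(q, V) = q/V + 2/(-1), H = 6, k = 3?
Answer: -1/7504 ≈ -0.00013326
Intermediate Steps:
c(q, V) = -2 + q/V (c(q, V) = q/V + 2*(-1) = q/V - 2 = -2 + q/V)
1/((-23 + c(6, 3)*(H/(-4 + k))) - 7481) = 1/((-23 + (-2 + 6/3)*(6/(-4 + 3))) - 7481) = 1/((-23 + (-2 + 6*(1/3))*(6/(-1))) - 7481) = 1/((-23 + (-2 + 2)*(-1*6)) - 7481) = 1/((-23 + 0*(-6)) - 7481) = 1/((-23 + 0) - 7481) = 1/(-23 - 7481) = 1/(-7504) = -1/7504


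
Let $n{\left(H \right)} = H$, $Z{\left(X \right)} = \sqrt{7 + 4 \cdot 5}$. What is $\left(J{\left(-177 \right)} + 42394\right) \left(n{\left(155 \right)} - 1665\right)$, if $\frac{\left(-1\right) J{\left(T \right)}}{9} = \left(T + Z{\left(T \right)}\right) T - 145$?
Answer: $359775620 - 7216290 \sqrt{3} \approx 3.4728 \cdot 10^{8}$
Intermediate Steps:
$Z{\left(X \right)} = 3 \sqrt{3}$ ($Z{\left(X \right)} = \sqrt{7 + 20} = \sqrt{27} = 3 \sqrt{3}$)
$J{\left(T \right)} = 1305 - 9 T \left(T + 3 \sqrt{3}\right)$ ($J{\left(T \right)} = - 9 \left(\left(T + 3 \sqrt{3}\right) T - 145\right) = - 9 \left(T \left(T + 3 \sqrt{3}\right) - 145\right) = - 9 \left(-145 + T \left(T + 3 \sqrt{3}\right)\right) = 1305 - 9 T \left(T + 3 \sqrt{3}\right)$)
$\left(J{\left(-177 \right)} + 42394\right) \left(n{\left(155 \right)} - 1665\right) = \left(\left(1305 - 9 \left(-177\right)^{2} - - 4779 \sqrt{3}\right) + 42394\right) \left(155 - 1665\right) = \left(\left(1305 - 281961 + 4779 \sqrt{3}\right) + 42394\right) \left(-1510\right) = \left(\left(-280656 + 4779 \sqrt{3}\right) + 42394\right) \left(-1510\right) = \left(-238262 + 4779 \sqrt{3}\right) \left(-1510\right) = 359775620 - 7216290 \sqrt{3}$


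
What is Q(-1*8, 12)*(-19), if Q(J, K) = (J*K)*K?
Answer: 21888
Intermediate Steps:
Q(J, K) = J*K**2
Q(-1*8, 12)*(-19) = (-1*8*12**2)*(-19) = -8*144*(-19) = -1152*(-19) = 21888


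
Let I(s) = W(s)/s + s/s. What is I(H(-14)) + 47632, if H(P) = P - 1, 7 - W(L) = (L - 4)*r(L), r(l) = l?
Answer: 714773/15 ≈ 47652.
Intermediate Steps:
W(L) = 7 - L*(-4 + L) (W(L) = 7 - (L - 4)*L = 7 - (-4 + L)*L = 7 - L*(-4 + L))
H(P) = -1 + P
I(s) = 1 + (7 - s² + 4*s)/s (I(s) = (7 - s² + 4*s)/s + s/s = (7 - s² + 4*s)/s + 1 = 1 + (7 - s² + 4*s)/s)
I(H(-14)) + 47632 = (5 - (-1 - 14) + 7/(-1 - 14)) + 47632 = (5 - 1*(-15) + 7/(-15)) + 47632 = (5 + 15 + 7*(-1/15)) + 47632 = (5 + 15 - 7/15) + 47632 = 293/15 + 47632 = 714773/15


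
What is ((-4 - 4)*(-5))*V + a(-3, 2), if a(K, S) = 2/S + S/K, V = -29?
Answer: -3479/3 ≈ -1159.7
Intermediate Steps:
((-4 - 4)*(-5))*V + a(-3, 2) = ((-4 - 4)*(-5))*(-29) + (2/2 + 2/(-3)) = -8*(-5)*(-29) + (2*(1/2) + 2*(-1/3)) = 40*(-29) + (1 - 2/3) = -1160 + 1/3 = -3479/3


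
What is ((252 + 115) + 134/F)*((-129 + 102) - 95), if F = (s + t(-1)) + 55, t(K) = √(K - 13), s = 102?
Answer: 122*(-367*√14 + 57753*I)/(√14 - 157*I) ≈ -44878.0 + 2.4802*I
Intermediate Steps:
t(K) = √(-13 + K)
F = 157 + I*√14 (F = (102 + √(-13 - 1)) + 55 = (102 + √(-14)) + 55 = (102 + I*√14) + 55 = 157 + I*√14 ≈ 157.0 + 3.7417*I)
((252 + 115) + 134/F)*((-129 + 102) - 95) = ((252 + 115) + 134/(157 + I*√14))*((-129 + 102) - 95) = (367 + 134/(157 + I*√14))*(-27 - 95) = (367 + 134/(157 + I*√14))*(-122) = -44774 - 16348/(157 + I*√14)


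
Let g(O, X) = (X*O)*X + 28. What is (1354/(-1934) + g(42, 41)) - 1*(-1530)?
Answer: 69778043/967 ≈ 72159.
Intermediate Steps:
g(O, X) = 28 + O*X² (g(O, X) = (O*X)*X + 28 = O*X² + 28 = 28 + O*X²)
(1354/(-1934) + g(42, 41)) - 1*(-1530) = (1354/(-1934) + (28 + 42*41²)) - 1*(-1530) = (1354*(-1/1934) + (28 + 42*1681)) + 1530 = (-677/967 + (28 + 70602)) + 1530 = (-677/967 + 70630) + 1530 = 68298533/967 + 1530 = 69778043/967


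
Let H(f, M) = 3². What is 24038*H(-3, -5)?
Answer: 216342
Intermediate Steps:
H(f, M) = 9
24038*H(-3, -5) = 24038*9 = 216342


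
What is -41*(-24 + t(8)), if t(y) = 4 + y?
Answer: 492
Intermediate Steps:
-41*(-24 + t(8)) = -41*(-24 + (4 + 8)) = -41*(-24 + 12) = -41*(-12) = 492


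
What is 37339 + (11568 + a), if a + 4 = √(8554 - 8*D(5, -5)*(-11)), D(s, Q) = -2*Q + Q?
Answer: 48903 + √8994 ≈ 48998.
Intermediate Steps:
D(s, Q) = -Q
a = -4 + √8994 (a = -4 + √(8554 - (-8)*(-5)*(-11)) = -4 + √(8554 - 8*5*(-11)) = -4 + √(8554 - 40*(-11)) = -4 + √(8554 + 440) = -4 + √8994 ≈ 90.837)
37339 + (11568 + a) = 37339 + (11568 + (-4 + √8994)) = 37339 + (11564 + √8994) = 48903 + √8994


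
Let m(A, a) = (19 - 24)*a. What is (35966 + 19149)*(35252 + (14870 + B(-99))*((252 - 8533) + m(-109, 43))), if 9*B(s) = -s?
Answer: -6966190098260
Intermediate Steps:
B(s) = -s/9 (B(s) = (-s)/9 = -s/9)
m(A, a) = -5*a
(35966 + 19149)*(35252 + (14870 + B(-99))*((252 - 8533) + m(-109, 43))) = (35966 + 19149)*(35252 + (14870 - ⅑*(-99))*((252 - 8533) - 5*43)) = 55115*(35252 + (14870 + 11)*(-8281 - 215)) = 55115*(35252 + 14881*(-8496)) = 55115*(35252 - 126428976) = 55115*(-126393724) = -6966190098260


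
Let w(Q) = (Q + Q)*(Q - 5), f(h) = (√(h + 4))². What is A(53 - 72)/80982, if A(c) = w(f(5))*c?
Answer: -76/4499 ≈ -0.016893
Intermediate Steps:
f(h) = 4 + h (f(h) = (√(4 + h))² = 4 + h)
w(Q) = 2*Q*(-5 + Q) (w(Q) = (2*Q)*(-5 + Q) = 2*Q*(-5 + Q))
A(c) = 72*c (A(c) = (2*(4 + 5)*(-5 + (4 + 5)))*c = (2*9*(-5 + 9))*c = (2*9*4)*c = 72*c)
A(53 - 72)/80982 = (72*(53 - 72))/80982 = (72*(-19))*(1/80982) = -1368*1/80982 = -76/4499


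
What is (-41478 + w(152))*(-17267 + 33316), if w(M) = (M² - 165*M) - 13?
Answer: -697601883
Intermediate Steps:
w(M) = -13 + M² - 165*M
(-41478 + w(152))*(-17267 + 33316) = (-41478 + (-13 + 152² - 165*152))*(-17267 + 33316) = (-41478 + (-13 + 23104 - 25080))*16049 = (-41478 - 1989)*16049 = -43467*16049 = -697601883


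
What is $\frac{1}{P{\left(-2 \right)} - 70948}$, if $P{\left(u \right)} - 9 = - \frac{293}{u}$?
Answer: $- \frac{2}{141585} \approx -1.4126 \cdot 10^{-5}$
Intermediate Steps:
$P{\left(u \right)} = 9 - \frac{293}{u}$
$\frac{1}{P{\left(-2 \right)} - 70948} = \frac{1}{\left(9 - \frac{293}{-2}\right) - 70948} = \frac{1}{\left(9 - - \frac{293}{2}\right) - 70948} = \frac{1}{\left(9 + \frac{293}{2}\right) - 70948} = \frac{1}{\frac{311}{2} - 70948} = \frac{1}{- \frac{141585}{2}} = - \frac{2}{141585}$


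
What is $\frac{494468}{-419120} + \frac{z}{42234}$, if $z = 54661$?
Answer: $\frac{19482277}{170203020} \approx 0.11446$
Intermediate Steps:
$\frac{494468}{-419120} + \frac{z}{42234} = \frac{494468}{-419120} + \frac{54661}{42234} = 494468 \left(- \frac{1}{419120}\right) + 54661 \cdot \frac{1}{42234} = - \frac{9509}{8060} + \frac{54661}{42234} = \frac{19482277}{170203020}$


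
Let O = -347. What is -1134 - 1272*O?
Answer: 440250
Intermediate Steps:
-1134 - 1272*O = -1134 - 1272*(-347) = -1134 + 441384 = 440250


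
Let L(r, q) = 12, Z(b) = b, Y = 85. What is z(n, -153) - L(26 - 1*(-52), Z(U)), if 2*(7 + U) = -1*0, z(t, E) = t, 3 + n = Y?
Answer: 70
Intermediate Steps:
n = 82 (n = -3 + 85 = 82)
U = -7 (U = -7 + (-1*0)/2 = -7 + (½)*0 = -7 + 0 = -7)
z(n, -153) - L(26 - 1*(-52), Z(U)) = 82 - 1*12 = 82 - 12 = 70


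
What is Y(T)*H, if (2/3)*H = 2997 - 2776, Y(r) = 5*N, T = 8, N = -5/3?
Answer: -5525/2 ≈ -2762.5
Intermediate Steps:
N = -5/3 (N = -5*⅓ = -5/3 ≈ -1.6667)
Y(r) = -25/3 (Y(r) = 5*(-5/3) = -25/3)
H = 663/2 (H = 3*(2997 - 2776)/2 = (3/2)*221 = 663/2 ≈ 331.50)
Y(T)*H = -25/3*663/2 = -5525/2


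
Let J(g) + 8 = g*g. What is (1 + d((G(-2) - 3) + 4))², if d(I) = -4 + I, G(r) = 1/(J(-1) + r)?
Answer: 361/81 ≈ 4.4568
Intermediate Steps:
J(g) = -8 + g² (J(g) = -8 + g*g = -8 + g²)
G(r) = 1/(-7 + r) (G(r) = 1/((-8 + (-1)²) + r) = 1/((-8 + 1) + r) = 1/(-7 + r))
(1 + d((G(-2) - 3) + 4))² = (1 + (-4 + ((1/(-7 - 2) - 3) + 4)))² = (1 + (-4 + ((1/(-9) - 3) + 4)))² = (1 + (-4 + ((-⅑ - 3) + 4)))² = (1 + (-4 + (-28/9 + 4)))² = (1 + (-4 + 8/9))² = (1 - 28/9)² = (-19/9)² = 361/81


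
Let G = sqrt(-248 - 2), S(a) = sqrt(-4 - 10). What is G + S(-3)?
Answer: I*(sqrt(14) + 5*sqrt(10)) ≈ 19.553*I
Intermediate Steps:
S(a) = I*sqrt(14) (S(a) = sqrt(-14) = I*sqrt(14))
G = 5*I*sqrt(10) (G = sqrt(-250) = 5*I*sqrt(10) ≈ 15.811*I)
G + S(-3) = 5*I*sqrt(10) + I*sqrt(14) = I*sqrt(14) + 5*I*sqrt(10)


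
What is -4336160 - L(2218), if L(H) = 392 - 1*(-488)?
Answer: -4337040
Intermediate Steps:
L(H) = 880 (L(H) = 392 + 488 = 880)
-4336160 - L(2218) = -4336160 - 1*880 = -4336160 - 880 = -4337040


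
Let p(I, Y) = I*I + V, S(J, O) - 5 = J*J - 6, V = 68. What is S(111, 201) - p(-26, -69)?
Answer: 11576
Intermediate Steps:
S(J, O) = -1 + J² (S(J, O) = 5 + (J*J - 6) = 5 + (J² - 6) = 5 + (-6 + J²) = -1 + J²)
p(I, Y) = 68 + I² (p(I, Y) = I*I + 68 = I² + 68 = 68 + I²)
S(111, 201) - p(-26, -69) = (-1 + 111²) - (68 + (-26)²) = (-1 + 12321) - (68 + 676) = 12320 - 1*744 = 12320 - 744 = 11576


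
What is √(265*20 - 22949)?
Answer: 3*I*√1961 ≈ 132.85*I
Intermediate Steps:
√(265*20 - 22949) = √(5300 - 22949) = √(-17649) = 3*I*√1961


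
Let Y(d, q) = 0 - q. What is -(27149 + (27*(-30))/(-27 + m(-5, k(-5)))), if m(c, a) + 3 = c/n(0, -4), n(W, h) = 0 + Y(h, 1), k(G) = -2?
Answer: -135907/5 ≈ -27181.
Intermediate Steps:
Y(d, q) = -q
n(W, h) = -1 (n(W, h) = 0 - 1*1 = 0 - 1 = -1)
m(c, a) = -3 - c (m(c, a) = -3 + c/(-1) = -3 + c*(-1) = -3 - c)
-(27149 + (27*(-30))/(-27 + m(-5, k(-5)))) = -(27149 + (27*(-30))/(-27 + (-3 - 1*(-5)))) = -(27149 - 810/(-27 + (-3 + 5))) = -(27149 - 810/(-27 + 2)) = -(27149 - 810/(-25)) = -(27149 - 810*(-1/25)) = -(27149 + 162/5) = -1*135907/5 = -135907/5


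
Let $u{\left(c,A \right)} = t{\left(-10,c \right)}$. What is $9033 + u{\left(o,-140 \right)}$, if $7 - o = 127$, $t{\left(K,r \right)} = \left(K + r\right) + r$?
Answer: $8783$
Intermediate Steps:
$t{\left(K,r \right)} = K + 2 r$
$o = -120$ ($o = 7 - 127 = -120$)
$u{\left(c,A \right)} = -10 + 2 c$
$9033 + u{\left(o,-140 \right)} = 9033 + \left(-10 + 2 \left(-120\right)\right) = 9033 - 250 = 8783$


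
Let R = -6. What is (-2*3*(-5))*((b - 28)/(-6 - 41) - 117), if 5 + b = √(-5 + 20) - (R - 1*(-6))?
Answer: -163980/47 - 30*√15/47 ≈ -3491.4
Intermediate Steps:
b = -5 + √15 (b = -5 + (√(-5 + 20) - (-6 - 1*(-6))) = -5 + (√15 - (-6 + 6)) = -5 + (√15 - 1*0) = -5 + (√15 + 0) = -5 + √15 ≈ -1.1270)
(-2*3*(-5))*((b - 28)/(-6 - 41) - 117) = (-2*3*(-5))*(((-5 + √15) - 28)/(-6 - 41) - 117) = (-6*(-5))*((-33 + √15)/(-47) - 117) = 30*((-33 + √15)*(-1/47) - 117) = 30*((33/47 - √15/47) - 117) = 30*(-5466/47 - √15/47) = -163980/47 - 30*√15/47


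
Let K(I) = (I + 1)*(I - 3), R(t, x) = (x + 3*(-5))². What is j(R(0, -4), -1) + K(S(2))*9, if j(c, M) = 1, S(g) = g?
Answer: -26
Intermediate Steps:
R(t, x) = (-15 + x)² (R(t, x) = (x - 15)² = (-15 + x)²)
K(I) = (1 + I)*(-3 + I)
j(R(0, -4), -1) + K(S(2))*9 = 1 + (-3 + 2² - 2*2)*9 = 1 + (-3 + 4 - 4)*9 = 1 - 3*9 = 1 - 27 = -26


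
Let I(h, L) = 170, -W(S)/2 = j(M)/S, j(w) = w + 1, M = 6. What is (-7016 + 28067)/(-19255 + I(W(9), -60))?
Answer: -21051/19085 ≈ -1.1030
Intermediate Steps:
j(w) = 1 + w
W(S) = -14/S (W(S) = -2*(1 + 6)/S = -14/S)
(-7016 + 28067)/(-19255 + I(W(9), -60)) = (-7016 + 28067)/(-19255 + 170) = 21051/(-19085) = 21051*(-1/19085) = -21051/19085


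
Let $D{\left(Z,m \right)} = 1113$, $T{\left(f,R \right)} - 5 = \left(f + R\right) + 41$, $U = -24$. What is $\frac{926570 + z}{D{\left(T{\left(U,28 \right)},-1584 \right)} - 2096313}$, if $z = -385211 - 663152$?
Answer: $\frac{121793}{2095200} \approx 0.05813$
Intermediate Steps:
$T{\left(f,R \right)} = 46 + R + f$ ($T{\left(f,R \right)} = 5 + \left(\left(f + R\right) + 41\right) = 5 + \left(\left(R + f\right) + 41\right) = 5 + \left(41 + R + f\right) = 46 + R + f$)
$z = -1048363$
$\frac{926570 + z}{D{\left(T{\left(U,28 \right)},-1584 \right)} - 2096313} = \frac{926570 - 1048363}{1113 - 2096313} = - \frac{121793}{-2095200} = \left(-121793\right) \left(- \frac{1}{2095200}\right) = \frac{121793}{2095200}$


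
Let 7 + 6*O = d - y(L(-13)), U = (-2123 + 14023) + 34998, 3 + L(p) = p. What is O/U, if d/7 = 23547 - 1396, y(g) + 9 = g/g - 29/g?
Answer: 2480899/4502208 ≈ 0.55104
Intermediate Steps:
L(p) = -3 + p
y(g) = -8 - 29/g (y(g) = -9 + (g/g - 29/g) = -9 + (1 - 29/g) = -8 - 29/g)
d = 155057 (d = 7*(23547 - 1396) = 7*22151 = 155057)
U = 46898 (U = 11900 + 34998 = 46898)
O = 2480899/96 (O = -7/6 + (155057 - (-8 - 29/(-3 - 13)))/6 = -7/6 + (155057 - (-8 - 29/(-16)))/6 = -7/6 + (155057 - (-8 - 29*(-1/16)))/6 = -7/6 + (155057 - (-8 + 29/16))/6 = -7/6 + (155057 - 1*(-99/16))/6 = -7/6 + (155057 + 99/16)/6 = -7/6 + (1/6)*(2481011/16) = -7/6 + 2481011/96 = 2480899/96 ≈ 25843.)
O/U = (2480899/96)/46898 = (2480899/96)*(1/46898) = 2480899/4502208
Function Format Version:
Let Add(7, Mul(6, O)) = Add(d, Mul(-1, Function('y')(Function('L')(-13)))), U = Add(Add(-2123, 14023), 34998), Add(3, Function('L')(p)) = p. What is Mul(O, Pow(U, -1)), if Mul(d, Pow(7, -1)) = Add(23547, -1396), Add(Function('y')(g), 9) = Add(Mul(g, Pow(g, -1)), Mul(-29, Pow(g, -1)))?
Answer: Rational(2480899, 4502208) ≈ 0.55104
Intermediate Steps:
Function('L')(p) = Add(-3, p)
Function('y')(g) = Add(-8, Mul(-29, Pow(g, -1))) (Function('y')(g) = Add(-9, Add(Mul(g, Pow(g, -1)), Mul(-29, Pow(g, -1)))) = Add(-9, Add(1, Mul(-29, Pow(g, -1)))) = Add(-8, Mul(-29, Pow(g, -1))))
d = 155057 (d = Mul(7, Add(23547, -1396)) = Mul(7, 22151) = 155057)
U = 46898 (U = Add(11900, 34998) = 46898)
O = Rational(2480899, 96) (O = Add(Rational(-7, 6), Mul(Rational(1, 6), Add(155057, Mul(-1, Add(-8, Mul(-29, Pow(Add(-3, -13), -1))))))) = Add(Rational(-7, 6), Mul(Rational(1, 6), Add(155057, Mul(-1, Add(-8, Mul(-29, Pow(-16, -1))))))) = Add(Rational(-7, 6), Mul(Rational(1, 6), Add(155057, Mul(-1, Add(-8, Mul(-29, Rational(-1, 16))))))) = Add(Rational(-7, 6), Mul(Rational(1, 6), Add(155057, Mul(-1, Add(-8, Rational(29, 16)))))) = Add(Rational(-7, 6), Mul(Rational(1, 6), Add(155057, Mul(-1, Rational(-99, 16))))) = Add(Rational(-7, 6), Mul(Rational(1, 6), Add(155057, Rational(99, 16)))) = Add(Rational(-7, 6), Mul(Rational(1, 6), Rational(2481011, 16))) = Add(Rational(-7, 6), Rational(2481011, 96)) = Rational(2480899, 96) ≈ 25843.)
Mul(O, Pow(U, -1)) = Mul(Rational(2480899, 96), Pow(46898, -1)) = Mul(Rational(2480899, 96), Rational(1, 46898)) = Rational(2480899, 4502208)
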